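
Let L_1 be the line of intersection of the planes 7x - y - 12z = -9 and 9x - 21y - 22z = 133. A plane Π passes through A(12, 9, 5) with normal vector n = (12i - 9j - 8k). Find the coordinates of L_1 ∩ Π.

Direction of L_1: (7, -1, -12) × (9, -21, -22) = (-230, 46, -138).
A point on L_1: solving the two plane equations with x = -14 gives (-14, -5, -7).
Π: n·r = n·A gives 12x - 9y - 8z = 23.
Substitute r = (-14, -5, -7) + t(-230, 46, -138) into the plane: -67 + (-2070)t = 23, so t = -1/23.
Intersection: (-14, -5, -7) + (-1/23)·(-230, 46, -138) = (-4, -7, -1).

(-4, -7, -1)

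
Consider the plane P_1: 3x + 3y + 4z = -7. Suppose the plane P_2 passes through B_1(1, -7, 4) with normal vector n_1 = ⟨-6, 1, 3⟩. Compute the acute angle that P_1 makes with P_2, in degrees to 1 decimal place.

P_2: n_1·r = n_1·B_1 gives -6x + y + 3z = -1.
cos θ = |n₁·n₂| / (|n₁||n₂|) = |-3| / (√34 · √46).
θ = arccos(0.07586) ≈ 85.6°.

85.6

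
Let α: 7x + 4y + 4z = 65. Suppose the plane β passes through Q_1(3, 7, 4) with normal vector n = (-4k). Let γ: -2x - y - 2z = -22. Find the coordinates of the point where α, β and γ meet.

(7, 0, 4)

β: n·r = n·Q_1 gives -4z = -16.
Solving the 3×3 linear system 7x + 4y + 4z = 65, -4z = -16, -2x - y - 2z = -22 (e.g. by elimination or Cramer's rule, determinant = 4) gives (7, 0, 4).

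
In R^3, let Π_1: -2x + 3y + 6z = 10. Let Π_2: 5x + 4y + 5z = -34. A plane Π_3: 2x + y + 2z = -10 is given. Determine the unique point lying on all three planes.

Solving the 3×3 linear system -2x + 3y + 6z = 10, 5x + 4y + 5z = -34, 2x + y + 2z = -10 (e.g. by elimination or Cramer's rule, determinant = -24) gives (-5, -6, 3).

(-5, -6, 3)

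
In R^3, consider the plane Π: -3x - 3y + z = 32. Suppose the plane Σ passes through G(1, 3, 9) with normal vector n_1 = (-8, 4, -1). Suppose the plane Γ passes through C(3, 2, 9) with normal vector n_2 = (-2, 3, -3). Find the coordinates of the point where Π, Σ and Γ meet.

Σ: n_1·r = n_1·G gives -8x + 4y - z = -5.
Γ: n_2·r = n_2·C gives -2x + 3y - 3z = -27.
Solving the 3×3 linear system -3x - 3y + z = 32, -8x + 4y - z = -5, -2x + 3y - 3z = -27 (e.g. by elimination or Cramer's rule, determinant = 77) gives (-3, -6, 5).

(-3, -6, 5)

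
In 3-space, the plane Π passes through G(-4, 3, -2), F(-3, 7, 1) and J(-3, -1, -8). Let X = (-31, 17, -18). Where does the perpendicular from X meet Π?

(-7, -1, -2)

GF = (1, 4, 3), GJ = (1, -4, -6); a normal to Π is GF × GJ = (-12, 9, -8).
Using G: Π has equation -12x + 9y - 8z = 91.
Foot = X − λn with λ = (n·X − d)/|n|² = (669 − 91)/289 = 2.
Foot = (-31, 17, -18) − 2·(-12, 9, -8) = (-7, -1, -2).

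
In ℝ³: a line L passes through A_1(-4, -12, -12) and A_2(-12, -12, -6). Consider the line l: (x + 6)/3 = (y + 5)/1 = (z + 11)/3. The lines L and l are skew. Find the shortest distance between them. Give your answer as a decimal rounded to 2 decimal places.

6.90

A direction vector for L is A_2 − A_1 = (-8, 0, 6).
l has direction (3, 1, 3) through (-6, -5, -11).
Common perpendicular direction n = (-8, 0, 6) × (3, 1, 3) = (-6, 42, -8).
With w = (-6, -5, -11) − (-4, -12, -12) = (-2, 7, 1), w · n = 298.
Distance = |w · n| / |n| = |298| / √1864 ≈ 6.90.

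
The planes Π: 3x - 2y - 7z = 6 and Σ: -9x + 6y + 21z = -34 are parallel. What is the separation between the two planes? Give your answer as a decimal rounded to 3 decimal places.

0.677

Rescale Σ by 1/(-3): 3x - 2y - 7z = 34/3. Then distance = |6 − (34/3)| / √62 ≈ 0.677.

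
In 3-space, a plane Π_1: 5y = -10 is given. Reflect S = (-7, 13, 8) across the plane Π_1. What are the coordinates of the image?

λ = (n·S − d)/|n|² = (65 − (-10))/25 = 3.
Reflection = S − 2λn = (-7, 13, 8) − 6·(0, 5, 0) = (-7, -17, 8).

(-7, -17, 8)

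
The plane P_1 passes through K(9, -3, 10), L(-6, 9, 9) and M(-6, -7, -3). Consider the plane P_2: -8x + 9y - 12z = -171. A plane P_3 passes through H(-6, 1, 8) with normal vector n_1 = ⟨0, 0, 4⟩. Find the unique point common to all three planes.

(6, -3, 8)

KL = (-15, 12, -1), KM = (-15, -4, -13); a normal to P_1 is KL × KM = (-160, -180, 240).
Using K: P_1 has equation -160x - 180y + 240z = 1500.
P_3: n_1·r = n_1·H gives 4z = 32.
Solving the 3×3 linear system -160x - 180y + 240z = 1500, -8x + 9y - 12z = -171, 4z = 32 (e.g. by elimination or Cramer's rule, determinant = -11520) gives (6, -3, 8).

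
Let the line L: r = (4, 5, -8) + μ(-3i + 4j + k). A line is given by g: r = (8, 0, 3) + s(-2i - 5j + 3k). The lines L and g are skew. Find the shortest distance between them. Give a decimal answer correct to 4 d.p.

Common perpendicular direction n = (-3, 4, 1) × (-2, -5, 3) = (17, 7, 23).
With w = (8, 0, 3) − (4, 5, -8) = (4, -5, 11), w · n = 286.
Distance = |w · n| / |n| = |286| / √867 ≈ 9.7131.

9.7131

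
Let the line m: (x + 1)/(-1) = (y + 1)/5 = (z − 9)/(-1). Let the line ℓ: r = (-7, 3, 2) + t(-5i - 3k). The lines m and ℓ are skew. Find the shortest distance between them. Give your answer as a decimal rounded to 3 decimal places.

2.635

m has direction (-1, 5, -1) through (-1, -1, 9).
Common perpendicular direction n = (-1, 5, -1) × (-5, 0, -3) = (-15, 2, 25).
With w = (-7, 3, 2) − (-1, -1, 9) = (-6, 4, -7), w · n = -77.
Distance = |w · n| / |n| = |-77| / √854 ≈ 2.635.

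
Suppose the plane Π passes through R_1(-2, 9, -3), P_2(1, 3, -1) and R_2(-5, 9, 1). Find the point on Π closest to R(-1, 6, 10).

(-5, 3, 7)

R_1P_2 = (3, -6, 2), R_1R_2 = (-3, 0, 4); a normal to Π is R_1P_2 × R_1R_2 = (-24, -18, -18).
Using R_1: Π has equation -24x - 18y - 18z = -60.
Foot = R − λn with λ = (n·R − d)/|n|² = (-264 − (-60))/1224 = -1/6.
Foot = (-1, 6, 10) − (-1/6)·(-24, -18, -18) = (-5, 3, 7).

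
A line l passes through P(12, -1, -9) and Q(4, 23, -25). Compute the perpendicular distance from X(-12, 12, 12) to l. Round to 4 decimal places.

33.9779

A direction vector for l is Q − P = (-8, 24, -16).
Taking (12, -1, -9) on l with direction v = (-8, 24, -16): w = X − (12, -1, -9) = (-24, 13, 21), and w × v = (-712, -552, -472).
Distance = |w × v| / |v| = √1034432 / √896 ≈ 33.9779.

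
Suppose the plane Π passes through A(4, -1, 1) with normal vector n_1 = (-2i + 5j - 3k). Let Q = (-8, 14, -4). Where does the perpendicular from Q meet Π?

(-2, -1, 5)

Π: n_1·r = n_1·A gives -2x + 5y - 3z = -16.
Foot = Q − λn with λ = (n·Q − d)/|n|² = (98 − (-16))/38 = 3.
Foot = (-8, 14, -4) − 3·(-2, 5, -3) = (-2, -1, 5).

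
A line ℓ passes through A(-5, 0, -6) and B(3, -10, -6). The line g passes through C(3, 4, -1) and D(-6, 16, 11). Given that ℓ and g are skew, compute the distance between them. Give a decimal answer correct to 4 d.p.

8.5440

A direction vector for ℓ is B − A = (8, -10, 0).
A direction vector for g is D − C = (-9, 12, 12).
Common perpendicular direction n = (8, -10, 0) × (-9, 12, 12) = (-120, -96, 6).
With w = (3, 4, -1) − (-5, 0, -6) = (8, 4, 5), w · n = -1314.
Distance = |w · n| / |n| = |-1314| / √23652 ≈ 8.5440.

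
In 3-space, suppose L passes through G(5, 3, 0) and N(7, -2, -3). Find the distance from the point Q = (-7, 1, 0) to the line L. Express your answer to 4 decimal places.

A direction vector for L is N − G = (2, -5, -3).
Taking (5, 3, 0) on L with direction v = (2, -5, -3): w = Q − (5, 3, 0) = (-12, -2, 0), and w × v = (6, -36, 64).
Distance = |w × v| / |v| = √5428 / √38 ≈ 11.9517.

11.9517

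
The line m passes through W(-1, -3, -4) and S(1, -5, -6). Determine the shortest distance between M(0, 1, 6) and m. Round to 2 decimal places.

7.79

A direction vector for m is S − W = (2, -2, -2).
Taking (-1, -3, -4) on m with direction v = (2, -2, -2): w = M − (-1, -3, -4) = (1, 4, 10), and w × v = (12, 22, -10).
Distance = |w × v| / |v| = √728 / √12 ≈ 7.79.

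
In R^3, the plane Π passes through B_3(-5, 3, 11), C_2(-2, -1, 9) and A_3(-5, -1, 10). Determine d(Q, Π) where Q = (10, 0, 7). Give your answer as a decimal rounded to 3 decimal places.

B_3C_2 = (3, -4, -2), B_3A_3 = (0, -4, -1); a normal to Π is B_3C_2 × B_3A_3 = (-4, 3, -12).
Using B_3: Π has equation -4x + 3y - 12z = -103.
n·Q − d = (-4)·(10) + (3)·(0) + (-12)·(7) − (-103) = -21; |n| = √169.
Distance = |-21| / √169 = 21/√169 ≈ 1.615.

1.615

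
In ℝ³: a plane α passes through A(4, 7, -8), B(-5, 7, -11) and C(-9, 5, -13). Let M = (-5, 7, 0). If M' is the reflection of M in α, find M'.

(1, 13, -18)

AB = (-9, 0, -3), AC = (-13, -2, -5); a normal to α is AB × AC = (-6, -6, 18).
Using A: α has equation -6x - 6y + 18z = -210.
λ = (n·M − d)/|n|² = (-12 − (-210))/396 = 1/2.
Reflection = M − 2λn = (-5, 7, 0) − 1·(-6, -6, 18) = (1, 13, -18).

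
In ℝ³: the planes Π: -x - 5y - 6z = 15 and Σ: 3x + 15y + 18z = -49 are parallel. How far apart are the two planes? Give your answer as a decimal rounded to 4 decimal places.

Rescale Σ by 1/(-3): -x - 5y - 6z = 49/3. Then distance = |15 − (49/3)| / √62 ≈ 0.1693.

0.1693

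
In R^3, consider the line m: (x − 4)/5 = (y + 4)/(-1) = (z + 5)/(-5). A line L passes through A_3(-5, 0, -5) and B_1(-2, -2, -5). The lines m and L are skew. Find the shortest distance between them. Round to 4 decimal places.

1.5513

m has direction (5, -1, -5) through (4, -4, -5).
A direction vector for L is B_1 − A_3 = (3, -2, 0).
Common perpendicular direction n = (5, -1, -5) × (3, -2, 0) = (-10, -15, -7).
With w = (-5, 0, -5) − (4, -4, -5) = (-9, 4, 0), w · n = 30.
Distance = |w · n| / |n| = |30| / √374 ≈ 1.5513.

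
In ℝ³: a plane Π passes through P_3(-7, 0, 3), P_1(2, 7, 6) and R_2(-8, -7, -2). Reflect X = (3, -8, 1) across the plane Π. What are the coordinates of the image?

(1, -2, -7)

P_3P_1 = (9, 7, 3), P_3R_2 = (-1, -7, -5); a normal to Π is P_3P_1 × P_3R_2 = (-14, 42, -56).
Using P_3: Π has equation -14x + 42y - 56z = -70.
λ = (n·X − d)/|n|² = (-434 − (-70))/5096 = -1/14.
Reflection = X − 2λn = (3, -8, 1) − (-1/7)·(-14, 42, -56) = (1, -2, -7).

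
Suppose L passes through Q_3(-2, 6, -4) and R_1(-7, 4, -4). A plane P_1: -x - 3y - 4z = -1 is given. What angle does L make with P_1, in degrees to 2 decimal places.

23.62

A direction vector for L is R_1 − Q_3 = (-5, -2, 0).
sin θ = |n·v| / (|n||v|) = |11| / (√26 · √29) = 0.40060.
θ ≈ 23.62°.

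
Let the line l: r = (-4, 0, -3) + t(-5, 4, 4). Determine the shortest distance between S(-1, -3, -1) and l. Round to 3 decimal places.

Taking (-4, 0, -3) on l with direction v = (-5, 4, 4): w = S − (-4, 0, -3) = (3, -3, 2), and w × v = (-20, -22, -3).
Distance = |w × v| / |v| = √893 / √57 ≈ 3.958.

3.958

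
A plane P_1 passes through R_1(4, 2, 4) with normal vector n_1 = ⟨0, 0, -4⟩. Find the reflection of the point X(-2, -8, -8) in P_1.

P_1: n_1·r = n_1·R_1 gives -4z = -16.
λ = (n·X − d)/|n|² = (32 − (-16))/16 = 3.
Reflection = X − 2λn = (-2, -8, -8) − 6·(0, 0, -4) = (-2, -8, 16).

(-2, -8, 16)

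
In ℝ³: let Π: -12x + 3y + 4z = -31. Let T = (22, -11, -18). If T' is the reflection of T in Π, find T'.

(-26, 1, -2)

λ = (n·T − d)/|n|² = (-369 − (-31))/169 = -2.
Reflection = T − 2λn = (22, -11, -18) − (-4)·(-12, 3, 4) = (-26, 1, -2).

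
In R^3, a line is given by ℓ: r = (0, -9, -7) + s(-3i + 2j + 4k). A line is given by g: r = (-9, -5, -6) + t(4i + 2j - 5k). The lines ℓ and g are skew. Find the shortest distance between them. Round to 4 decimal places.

Common perpendicular direction n = (-3, 2, 4) × (4, 2, -5) = (-18, 1, -14).
With w = (-9, -5, -6) − (0, -9, -7) = (-9, 4, 1), w · n = 152.
Distance = |w · n| / |n| = |152| / √521 ≈ 6.6592.

6.6592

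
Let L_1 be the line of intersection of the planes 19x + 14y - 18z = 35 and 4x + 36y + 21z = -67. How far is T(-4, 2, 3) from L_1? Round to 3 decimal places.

7.000

Direction of L_1: (19, 14, -18) × (4, 36, 21) = (942, -471, 628).
A point on L_1: solving the two plane equations with x = 5 gives (5, -3, 1).
Taking (5, -3, 1) on L_1 with direction v = (942, -471, 628): w = T − (5, -3, 1) = (-9, 5, 2), and w × v = (4082, 7536, -471).
Distance = |w × v| / |v| = √73675861 / √1503589 ≈ 7.000.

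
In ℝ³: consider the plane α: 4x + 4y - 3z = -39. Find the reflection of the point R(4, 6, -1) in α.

(-12, -10, 11)

λ = (n·R − d)/|n|² = (43 − (-39))/41 = 2.
Reflection = R − 2λn = (4, 6, -1) − 4·(4, 4, -3) = (-12, -10, 11).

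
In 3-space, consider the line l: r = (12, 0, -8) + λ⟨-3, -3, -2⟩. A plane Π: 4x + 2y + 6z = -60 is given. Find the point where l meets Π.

Substitute r = (12, 0, -8) + t(-3, -3, -2) into the plane: 0 + (-30)t = -60, so t = 2.
Intersection: (12, 0, -8) + 2·(-3, -3, -2) = (6, -6, -12).

(6, -6, -12)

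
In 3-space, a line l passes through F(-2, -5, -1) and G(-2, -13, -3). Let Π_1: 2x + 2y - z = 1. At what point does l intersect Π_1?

(-2, 3, 1)

A direction vector for l is G − F = (0, -8, -2).
Substitute r = (-2, -5, -1) + t(0, -8, -2) into the plane: -13 + (-14)t = 1, so t = -1.
Intersection: (-2, -5, -1) + (-1)·(0, -8, -2) = (-2, 3, 1).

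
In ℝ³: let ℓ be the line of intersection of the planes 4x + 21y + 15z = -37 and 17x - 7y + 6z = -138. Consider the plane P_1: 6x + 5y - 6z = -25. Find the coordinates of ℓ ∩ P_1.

(-7, 1, -2)

Direction of ℓ: (4, 21, 15) × (17, -7, 6) = (231, 231, -385).
A point on ℓ: solving the two plane equations with x = -1 gives (-1, 7, -12).
Substitute r = (-1, 7, -12) + t(231, 231, -385) into the plane: 101 + 4851t = -25, so t = -2/77.
Intersection: (-1, 7, -12) + (-2/77)·(231, 231, -385) = (-7, 1, -2).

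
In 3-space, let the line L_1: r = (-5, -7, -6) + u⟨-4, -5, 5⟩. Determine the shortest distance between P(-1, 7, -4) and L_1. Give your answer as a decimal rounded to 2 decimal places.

11.34

Taking (-5, -7, -6) on L_1 with direction v = (-4, -5, 5): w = P − (-5, -7, -6) = (4, 14, 2), and w × v = (80, -28, 36).
Distance = |w × v| / |v| = √8480 / √66 ≈ 11.34.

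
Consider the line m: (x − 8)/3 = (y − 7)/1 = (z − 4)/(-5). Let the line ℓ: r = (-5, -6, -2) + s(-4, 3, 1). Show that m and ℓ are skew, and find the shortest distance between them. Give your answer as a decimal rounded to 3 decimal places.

18.974

m has direction (3, 1, -5) through (8, 7, 4).
Common perpendicular direction n = (3, 1, -5) × (-4, 3, 1) = (16, 17, 13).
With w = (-5, -6, -2) − (8, 7, 4) = (-13, -13, -6), w · n = -507.
Since n ≠ 0 the lines are not parallel, and w · n = -507 ≠ 0 so they do not intersect; hence they are skew.
Distance = |w · n| / |n| = |-507| / √714 ≈ 18.974.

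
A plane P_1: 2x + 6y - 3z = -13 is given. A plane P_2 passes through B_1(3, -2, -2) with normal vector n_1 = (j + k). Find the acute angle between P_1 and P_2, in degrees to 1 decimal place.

P_2: n_1·r = n_1·B_1 gives y + z = -4.
cos θ = |n₁·n₂| / (|n₁||n₂|) = |3| / (√49 · √2).
θ = arccos(0.30305) ≈ 72.4°.

72.4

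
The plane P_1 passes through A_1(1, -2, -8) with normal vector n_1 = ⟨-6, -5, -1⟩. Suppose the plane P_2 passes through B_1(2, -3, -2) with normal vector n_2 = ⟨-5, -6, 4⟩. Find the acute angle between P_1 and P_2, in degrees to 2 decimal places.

P_1: n_1·r = n_1·A_1 gives -6x - 5y - z = 12.
P_2: n_2·r = n_2·B_1 gives -5x - 6y + 4z = 0.
cos θ = |n₁·n₂| / (|n₁||n₂|) = |56| / (√62 · √77).
θ = arccos(0.81049) ≈ 35.86°.

35.86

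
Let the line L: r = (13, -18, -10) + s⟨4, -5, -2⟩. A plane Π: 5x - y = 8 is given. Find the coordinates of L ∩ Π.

(1, -3, -4)

Substitute r = (13, -18, -10) + t(4, -5, -2) into the plane: 83 + 25t = 8, so t = -3.
Intersection: (13, -18, -10) + (-3)·(4, -5, -2) = (1, -3, -4).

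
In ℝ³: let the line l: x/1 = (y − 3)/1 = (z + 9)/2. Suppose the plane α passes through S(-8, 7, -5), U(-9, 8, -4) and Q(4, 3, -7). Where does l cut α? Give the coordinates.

l has direction (1, 1, 2) through (0, 3, -9).
SU = (-1, 1, 1), SQ = (12, -4, -2); a normal to α is SU × SQ = (2, 10, -8).
Using S: α has equation 2x + 10y - 8z = 94.
Substitute r = (0, 3, -9) + t(1, 1, 2) into the plane: 102 + (-4)t = 94, so t = 2.
Intersection: (0, 3, -9) + 2·(1, 1, 2) = (2, 5, -5).

(2, 5, -5)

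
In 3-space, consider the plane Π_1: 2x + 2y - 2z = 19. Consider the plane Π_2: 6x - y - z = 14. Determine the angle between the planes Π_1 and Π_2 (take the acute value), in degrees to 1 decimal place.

cos θ = |n₁·n₂| / (|n₁||n₂|) = |12| / (√12 · √38).
θ = arccos(0.56195) ≈ 55.8°.

55.8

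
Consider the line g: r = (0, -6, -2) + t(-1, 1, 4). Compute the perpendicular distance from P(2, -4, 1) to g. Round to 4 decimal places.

Taking (0, -6, -2) on g with direction v = (-1, 1, 4): w = P − (0, -6, -2) = (2, 2, 3), and w × v = (5, -11, 4).
Distance = |w × v| / |v| = √162 / √18 ≈ 3.0000.

3.0000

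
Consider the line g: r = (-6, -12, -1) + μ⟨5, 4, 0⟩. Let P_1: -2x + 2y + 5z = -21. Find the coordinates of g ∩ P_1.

Substitute r = (-6, -12, -1) + t(5, 4, 0) into the plane: -17 + (-2)t = -21, so t = 2.
Intersection: (-6, -12, -1) + 2·(5, 4, 0) = (4, -4, -1).

(4, -4, -1)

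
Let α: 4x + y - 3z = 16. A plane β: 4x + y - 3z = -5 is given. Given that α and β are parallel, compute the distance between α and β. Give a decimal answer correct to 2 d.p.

4.12

Same normal n = (4, 1, -3) with |n| = √26; distance = |16 − (-5)| / |n| = 21/√26 ≈ 4.12.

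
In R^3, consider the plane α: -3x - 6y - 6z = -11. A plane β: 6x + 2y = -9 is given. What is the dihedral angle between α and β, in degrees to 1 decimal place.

cos θ = |n₁·n₂| / (|n₁||n₂|) = |-30| / (√81 · √40).
θ = arccos(0.52705) ≈ 58.2°.

58.2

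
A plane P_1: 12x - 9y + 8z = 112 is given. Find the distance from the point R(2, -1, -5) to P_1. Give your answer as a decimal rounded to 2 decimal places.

n·R − d = (12)·(2) + (-9)·(-1) + (8)·(-5) − 112 = -119; |n| = √289.
Distance = |-119| / √289 = 119/√289 ≈ 7.00.

7.00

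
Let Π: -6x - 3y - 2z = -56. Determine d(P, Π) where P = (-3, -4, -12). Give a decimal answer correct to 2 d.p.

n·P − d = (-6)·(-3) + (-3)·(-4) + (-2)·(-12) − (-56) = 110; |n| = √49.
Distance = |110| / √49 = 110/√49 ≈ 15.71.

15.71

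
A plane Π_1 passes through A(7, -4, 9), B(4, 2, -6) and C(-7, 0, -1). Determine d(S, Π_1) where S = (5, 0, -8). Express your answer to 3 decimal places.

AB = (-3, 6, -15), AC = (-14, 4, -10); a normal to Π_1 is AB × AC = (0, 180, 72).
Using A: Π_1 has equation 180y + 72z = -72.
n·S − d = (0)·(5) + (180)·(0) + (72)·(-8) − (-72) = -504; |n| = √37584.
Distance = |-504| / √37584 = 504/√37584 ≈ 2.600.

2.600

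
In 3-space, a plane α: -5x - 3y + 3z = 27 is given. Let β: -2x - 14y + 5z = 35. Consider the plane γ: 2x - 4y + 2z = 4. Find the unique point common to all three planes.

Solving the 3×3 linear system -5x - 3y + 3z = 27, -2x - 14y + 5z = 35, 2x - 4y + 2z = 4 (e.g. by elimination or Cramer's rule, determinant = 106) gives (-3, -1, 3).

(-3, -1, 3)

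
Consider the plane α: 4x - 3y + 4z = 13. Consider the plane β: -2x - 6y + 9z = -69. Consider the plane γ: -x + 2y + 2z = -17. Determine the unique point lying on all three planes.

Solving the 3×3 linear system 4x - 3y + 4z = 13, -2x - 6y + 9z = -69, -x + 2y + 2z = -17 (e.g. by elimination or Cramer's rule, determinant = -145) gives (9, 1, -5).

(9, 1, -5)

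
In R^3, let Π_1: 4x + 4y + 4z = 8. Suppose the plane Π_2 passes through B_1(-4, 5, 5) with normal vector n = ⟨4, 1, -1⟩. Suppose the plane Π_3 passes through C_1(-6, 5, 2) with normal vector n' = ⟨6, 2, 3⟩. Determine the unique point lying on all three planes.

Π_2: n·r = n·B_1 gives 4x + y - z = -16.
Π_3: n'·r = n'·C_1 gives 6x + 2y + 3z = -20.
Solving the 3×3 linear system 4x + 4y + 4z = 8, 4x + y - z = -16, 6x + 2y + 3z = -20 (e.g. by elimination or Cramer's rule, determinant = -44) gives (-6, 8, 0).

(-6, 8, 0)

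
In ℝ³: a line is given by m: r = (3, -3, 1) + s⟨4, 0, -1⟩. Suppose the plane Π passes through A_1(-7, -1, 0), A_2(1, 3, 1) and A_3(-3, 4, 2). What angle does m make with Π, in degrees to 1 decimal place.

6.2

A_1A_2 = (8, 4, 1), A_1A_3 = (4, 5, 2); a normal to Π is A_1A_2 × A_1A_3 = (3, -12, 24).
Using A_1: Π has equation 3x - 12y + 24z = -9.
sin θ = |n·v| / (|n||v|) = |-12| / (√729 · √17) = 0.10779.
θ ≈ 6.2°.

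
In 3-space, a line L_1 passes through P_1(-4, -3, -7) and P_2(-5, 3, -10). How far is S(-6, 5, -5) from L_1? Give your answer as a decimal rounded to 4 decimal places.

5.4693

A direction vector for L_1 is P_2 − P_1 = (-1, 6, -3).
Taking (-4, -3, -7) on L_1 with direction v = (-1, 6, -3): w = S − (-4, -3, -7) = (-2, 8, 2), and w × v = (-36, -8, -4).
Distance = |w × v| / |v| = √1376 / √46 ≈ 5.4693.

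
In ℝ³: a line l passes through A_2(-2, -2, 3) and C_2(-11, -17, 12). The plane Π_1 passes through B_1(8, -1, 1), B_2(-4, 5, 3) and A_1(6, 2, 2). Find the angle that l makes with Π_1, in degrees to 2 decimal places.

A direction vector for l is C_2 − A_2 = (-9, -15, 9).
B_1B_2 = (-12, 6, 2), B_1A_1 = (-2, 3, 1); a normal to Π_1 is B_1B_2 × B_1A_1 = (0, 8, -24).
Using B_1: Π_1 has equation 8y - 24z = -32.
sin θ = |n·v| / (|n||v|) = |-336| / (√640 · √387) = 0.67514.
θ ≈ 42.47°.

42.47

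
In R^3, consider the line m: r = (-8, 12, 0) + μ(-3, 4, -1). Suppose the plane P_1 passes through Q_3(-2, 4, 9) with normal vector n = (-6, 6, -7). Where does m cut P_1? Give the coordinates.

(1, 0, 3)

P_1: n·r = n·Q_3 gives -6x + 6y - 7z = -27.
Substitute r = (-8, 12, 0) + t(-3, 4, -1) into the plane: 120 + 49t = -27, so t = -3.
Intersection: (-8, 12, 0) + (-3)·(-3, 4, -1) = (1, 0, 3).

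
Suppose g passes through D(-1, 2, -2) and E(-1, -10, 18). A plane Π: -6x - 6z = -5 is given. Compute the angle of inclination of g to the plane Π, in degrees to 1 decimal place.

A direction vector for g is E − D = (0, -12, 20).
sin θ = |n·v| / (|n||v|) = |-120| / (√72 · √544) = 0.60634.
θ ≈ 37.3°.

37.3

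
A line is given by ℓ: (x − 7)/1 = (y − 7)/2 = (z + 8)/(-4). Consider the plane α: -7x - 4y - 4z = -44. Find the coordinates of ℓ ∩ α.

(8, 9, -12)

ℓ has direction (1, 2, -4) through (7, 7, -8).
Substitute r = (7, 7, -8) + t(1, 2, -4) into the plane: -45 + 1t = -44, so t = 1.
Intersection: (7, 7, -8) + 1·(1, 2, -4) = (8, 9, -12).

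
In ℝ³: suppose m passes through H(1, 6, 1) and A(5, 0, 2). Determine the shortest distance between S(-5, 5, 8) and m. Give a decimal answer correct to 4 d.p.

A direction vector for m is A − H = (4, -6, 1).
Taking (1, 6, 1) on m with direction v = (4, -6, 1): w = S − (1, 6, 1) = (-6, -1, 7), and w × v = (41, 34, 40).
Distance = |w × v| / |v| = √4437 / √53 ≈ 9.1497.

9.1497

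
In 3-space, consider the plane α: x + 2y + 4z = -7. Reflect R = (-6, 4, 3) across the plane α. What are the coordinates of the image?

λ = (n·R − d)/|n|² = (14 − (-7))/21 = 1.
Reflection = R − 2λn = (-6, 4, 3) − 2·(1, 2, 4) = (-8, 0, -5).

(-8, 0, -5)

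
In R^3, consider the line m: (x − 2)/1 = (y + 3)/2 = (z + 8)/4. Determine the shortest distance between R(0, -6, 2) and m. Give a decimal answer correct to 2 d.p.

8.01

m has direction (1, 2, 4) through (2, -3, -8).
Taking (2, -3, -8) on m with direction v = (1, 2, 4): w = R − (2, -3, -8) = (-2, -3, 10), and w × v = (-32, 18, -1).
Distance = |w × v| / |v| = √1349 / √21 ≈ 8.01.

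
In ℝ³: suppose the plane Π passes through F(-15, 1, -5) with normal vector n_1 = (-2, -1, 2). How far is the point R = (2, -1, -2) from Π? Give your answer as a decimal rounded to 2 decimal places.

8.67

Π: n_1·r = n_1·F gives -2x - y + 2z = 19.
n·R − d = (-2)·(2) + (-1)·(-1) + (2)·(-2) − 19 = -26; |n| = √9.
Distance = |-26| / √9 = 26/√9 ≈ 8.67.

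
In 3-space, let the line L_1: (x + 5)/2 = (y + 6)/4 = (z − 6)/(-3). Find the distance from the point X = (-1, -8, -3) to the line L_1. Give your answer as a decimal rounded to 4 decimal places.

8.7099

L_1 has direction (2, 4, -3) through (-5, -6, 6).
Taking (-5, -6, 6) on L_1 with direction v = (2, 4, -3): w = X − (-5, -6, 6) = (4, -2, -9), and w × v = (42, -6, 20).
Distance = |w × v| / |v| = √2200 / √29 ≈ 8.7099.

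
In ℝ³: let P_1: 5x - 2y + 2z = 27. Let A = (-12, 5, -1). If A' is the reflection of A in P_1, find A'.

(18, -7, 11)

λ = (n·A − d)/|n|² = (-72 − 27)/33 = -3.
Reflection = A − 2λn = (-12, 5, -1) − (-6)·(5, -2, 2) = (18, -7, 11).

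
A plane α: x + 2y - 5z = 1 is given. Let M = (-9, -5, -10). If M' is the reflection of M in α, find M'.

(-11, -9, 0)

λ = (n·M − d)/|n|² = (31 − 1)/30 = 1.
Reflection = M − 2λn = (-9, -5, -10) − 2·(1, 2, -5) = (-11, -9, 0).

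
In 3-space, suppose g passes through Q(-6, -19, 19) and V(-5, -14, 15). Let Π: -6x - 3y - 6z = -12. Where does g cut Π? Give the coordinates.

(-3, -4, 7)

A direction vector for g is V − Q = (1, 5, -4).
Substitute r = (-6, -19, 19) + t(1, 5, -4) into the plane: -21 + 3t = -12, so t = 3.
Intersection: (-6, -19, 19) + 3·(1, 5, -4) = (-3, -4, 7).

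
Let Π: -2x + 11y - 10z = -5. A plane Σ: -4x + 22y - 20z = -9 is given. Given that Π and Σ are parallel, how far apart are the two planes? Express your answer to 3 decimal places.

0.033

Rescale Σ by 1/2: -2x + 11y - 10z = -9/2. Then distance = |-5 − (-9/2)| / √225 ≈ 0.033.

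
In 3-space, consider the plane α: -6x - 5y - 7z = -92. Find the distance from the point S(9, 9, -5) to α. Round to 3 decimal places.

n·S − d = (-6)·(9) + (-5)·(9) + (-7)·(-5) − (-92) = 28; |n| = √110.
Distance = |28| / √110 = 28/√110 ≈ 2.670.

2.670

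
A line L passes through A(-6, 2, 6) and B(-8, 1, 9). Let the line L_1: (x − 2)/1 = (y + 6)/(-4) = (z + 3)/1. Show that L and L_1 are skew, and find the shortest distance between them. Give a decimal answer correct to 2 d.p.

2.19

A direction vector for L is B − A = (-2, -1, 3).
L_1 has direction (1, -4, 1) through (2, -6, -3).
Common perpendicular direction n = (-2, -1, 3) × (1, -4, 1) = (11, 5, 9).
With w = (2, -6, -3) − (-6, 2, 6) = (8, -8, -9), w · n = -33.
Since n ≠ 0 the lines are not parallel, and w · n = -33 ≠ 0 so they do not intersect; hence they are skew.
Distance = |w · n| / |n| = |-33| / √227 ≈ 2.19.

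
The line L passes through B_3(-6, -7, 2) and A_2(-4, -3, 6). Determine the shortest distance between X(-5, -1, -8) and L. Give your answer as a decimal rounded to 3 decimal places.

11.470

A direction vector for L is A_2 − B_3 = (2, 4, 4).
Taking (-6, -7, 2) on L with direction v = (2, 4, 4): w = X − (-6, -7, 2) = (1, 6, -10), and w × v = (64, -24, -8).
Distance = |w × v| / |v| = √4736 / √36 ≈ 11.470.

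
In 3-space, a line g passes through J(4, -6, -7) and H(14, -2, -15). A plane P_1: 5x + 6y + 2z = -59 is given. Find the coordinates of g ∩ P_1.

A direction vector for g is H − J = (10, 4, -8).
Substitute r = (4, -6, -7) + t(10, 4, -8) into the plane: -30 + 58t = -59, so t = -1/2.
Intersection: (4, -6, -7) + (-1/2)·(10, 4, -8) = (-1, -8, -3).

(-1, -8, -3)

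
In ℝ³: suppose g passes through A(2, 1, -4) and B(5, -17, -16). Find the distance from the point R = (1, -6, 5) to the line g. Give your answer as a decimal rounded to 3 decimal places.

A direction vector for g is B − A = (3, -18, -12).
Taking (2, 1, -4) on g with direction v = (3, -18, -12): w = R − (2, 1, -4) = (-1, -7, 9), and w × v = (246, 15, 39).
Distance = |w × v| / |v| = √62262 / √477 ≈ 11.425.

11.425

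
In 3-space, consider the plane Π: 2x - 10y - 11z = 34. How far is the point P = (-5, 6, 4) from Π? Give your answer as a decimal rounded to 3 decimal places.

n·P − d = (2)·(-5) + (-10)·(6) + (-11)·(4) − 34 = -148; |n| = √225.
Distance = |-148| / √225 = 148/√225 ≈ 9.867.

9.867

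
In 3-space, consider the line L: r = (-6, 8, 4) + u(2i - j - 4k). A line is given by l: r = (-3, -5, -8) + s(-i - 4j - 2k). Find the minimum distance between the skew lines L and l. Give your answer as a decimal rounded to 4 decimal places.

Common perpendicular direction n = (2, -1, -4) × (-1, -4, -2) = (-14, 8, -9).
With w = (-3, -5, -8) − (-6, 8, 4) = (3, -13, -12), w · n = -38.
Distance = |w · n| / |n| = |-38| / √341 ≈ 2.0578.

2.0578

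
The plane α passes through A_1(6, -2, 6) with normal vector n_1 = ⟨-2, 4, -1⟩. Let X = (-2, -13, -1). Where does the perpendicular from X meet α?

α: n_1·r = n_1·A_1 gives -2x + 4y - z = -26.
Foot = X − λn with λ = (n·X − d)/|n|² = (-47 − (-26))/21 = -1.
Foot = (-2, -13, -1) − (-1)·(-2, 4, -1) = (-4, -9, -2).

(-4, -9, -2)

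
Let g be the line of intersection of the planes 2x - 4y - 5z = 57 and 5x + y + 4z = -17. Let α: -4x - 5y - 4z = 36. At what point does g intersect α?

(3, -4, -7)

Direction of g: (2, -4, -5) × (5, 1, 4) = (-11, -33, 22).
A point on g: solving the two plane equations with x = -1 gives (-1, -16, 1).
Substitute r = (-1, -16, 1) + t(-11, -33, 22) into the plane: 80 + 121t = 36, so t = -4/11.
Intersection: (-1, -16, 1) + (-4/11)·(-11, -33, 22) = (3, -4, -7).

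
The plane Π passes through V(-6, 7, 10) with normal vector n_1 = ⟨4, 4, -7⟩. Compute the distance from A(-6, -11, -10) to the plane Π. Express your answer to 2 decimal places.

7.56

Π: n_1·r = n_1·V gives 4x + 4y - 7z = -66.
n·A − d = (4)·(-6) + (4)·(-11) + (-7)·(-10) − (-66) = 68; |n| = √81.
Distance = |68| / √81 = 68/√81 ≈ 7.56.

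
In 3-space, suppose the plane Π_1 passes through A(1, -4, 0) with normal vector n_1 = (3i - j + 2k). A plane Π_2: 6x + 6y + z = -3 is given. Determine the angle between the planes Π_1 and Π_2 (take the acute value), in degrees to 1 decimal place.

Π_1: n_1·r = n_1·A gives 3x - y + 2z = 7.
cos θ = |n₁·n₂| / (|n₁||n₂|) = |14| / (√14 · √73).
θ = arccos(0.43793) ≈ 64.0°.

64.0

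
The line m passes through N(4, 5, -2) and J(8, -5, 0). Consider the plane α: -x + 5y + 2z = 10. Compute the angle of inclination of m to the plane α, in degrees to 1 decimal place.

A direction vector for m is J − N = (4, -10, 2).
sin θ = |n·v| / (|n||v|) = |-50| / (√30 · √120) = 0.83333.
θ ≈ 56.4°.

56.4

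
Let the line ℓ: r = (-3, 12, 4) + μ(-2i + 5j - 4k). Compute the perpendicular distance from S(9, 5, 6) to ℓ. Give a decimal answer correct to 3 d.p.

9.861

Taking (-3, 12, 4) on ℓ with direction v = (-2, 5, -4): w = S − (-3, 12, 4) = (12, -7, 2), and w × v = (18, 44, 46).
Distance = |w × v| / |v| = √4376 / √45 ≈ 9.861.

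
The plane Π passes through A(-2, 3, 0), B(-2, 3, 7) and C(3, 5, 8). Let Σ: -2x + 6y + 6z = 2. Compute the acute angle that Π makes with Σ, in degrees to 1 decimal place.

AB = (0, 0, 7), AC = (5, 2, 8); a normal to Π is AB × AC = (-14, 35, 0).
Using A: Π has equation -14x + 35y = 133.
cos θ = |n₁·n₂| / (|n₁||n₂|) = |238| / (√1421 · √76).
θ = arccos(0.72422) ≈ 43.6°.

43.6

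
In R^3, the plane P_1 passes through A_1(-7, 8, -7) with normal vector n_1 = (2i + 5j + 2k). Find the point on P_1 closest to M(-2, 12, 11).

(-6, 2, 7)

P_1: n_1·r = n_1·A_1 gives 2x + 5y + 2z = 12.
Foot = M − λn with λ = (n·M − d)/|n|² = (78 − 12)/33 = 2.
Foot = (-2, 12, 11) − 2·(2, 5, 2) = (-6, 2, 7).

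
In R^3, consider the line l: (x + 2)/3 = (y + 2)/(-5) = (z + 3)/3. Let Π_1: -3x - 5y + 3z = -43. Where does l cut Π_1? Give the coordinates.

(-8, 8, -9)

l has direction (3, -5, 3) through (-2, -2, -3).
Substitute r = (-2, -2, -3) + t(3, -5, 3) into the plane: 7 + 25t = -43, so t = -2.
Intersection: (-2, -2, -3) + (-2)·(3, -5, 3) = (-8, 8, -9).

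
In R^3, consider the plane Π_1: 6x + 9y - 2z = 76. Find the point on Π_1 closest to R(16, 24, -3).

Foot = R − λn with λ = (n·R − d)/|n|² = (318 − 76)/121 = 2.
Foot = (16, 24, -3) − 2·(6, 9, -2) = (4, 6, 1).

(4, 6, 1)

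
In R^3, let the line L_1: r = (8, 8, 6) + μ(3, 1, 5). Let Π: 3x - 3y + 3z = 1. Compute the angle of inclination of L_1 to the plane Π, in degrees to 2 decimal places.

43.09

sin θ = |n·v| / (|n||v|) = |21| / (√27 · √35) = 0.68313.
θ ≈ 43.09°.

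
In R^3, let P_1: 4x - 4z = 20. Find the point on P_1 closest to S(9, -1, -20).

(-3, -1, -8)

Foot = S − λn with λ = (n·S − d)/|n|² = (116 − 20)/32 = 3.
Foot = (9, -1, -20) − 3·(4, 0, -4) = (-3, -1, -8).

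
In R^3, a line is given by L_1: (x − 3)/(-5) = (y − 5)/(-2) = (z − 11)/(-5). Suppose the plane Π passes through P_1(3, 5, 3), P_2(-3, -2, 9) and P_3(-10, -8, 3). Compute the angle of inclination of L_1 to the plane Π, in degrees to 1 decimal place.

11.9

L_1 has direction (-5, -2, -5) through (3, 5, 11).
P_1P_2 = (-6, -7, 6), P_1P_3 = (-13, -13, 0); a normal to Π is P_1P_2 × P_1P_3 = (78, -78, -13).
Using P_1: Π has equation 78x - 78y - 13z = -195.
sin θ = |n·v| / (|n||v|) = |-169| / (√12337 · √54) = 0.20705.
θ ≈ 11.9°.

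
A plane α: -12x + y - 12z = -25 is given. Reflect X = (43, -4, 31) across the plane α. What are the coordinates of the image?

(-29, 2, -41)

λ = (n·X − d)/|n|² = (-892 − (-25))/289 = -3.
Reflection = X − 2λn = (43, -4, 31) − (-6)·(-12, 1, -12) = (-29, 2, -41).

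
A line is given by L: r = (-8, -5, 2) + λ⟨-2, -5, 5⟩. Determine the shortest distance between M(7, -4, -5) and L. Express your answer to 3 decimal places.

Taking (-8, -5, 2) on L with direction v = (-2, -5, 5): w = M − (-8, -5, 2) = (15, 1, -7), and w × v = (-30, -61, -73).
Distance = |w × v| / |v| = √9950 / √54 ≈ 13.574.

13.574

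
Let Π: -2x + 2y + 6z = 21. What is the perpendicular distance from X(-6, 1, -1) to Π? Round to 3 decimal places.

1.960

n·X − d = (-2)·(-6) + (2)·(1) + (6)·(-1) − 21 = -13; |n| = √44.
Distance = |-13| / √44 = 13/√44 ≈ 1.960.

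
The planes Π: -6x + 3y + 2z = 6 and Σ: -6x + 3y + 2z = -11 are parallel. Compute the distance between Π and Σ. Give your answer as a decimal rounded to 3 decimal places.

Same normal n = (-6, 3, 2) with |n| = √49; distance = |6 − (-11)| / |n| = 17/√49 ≈ 2.429.

2.429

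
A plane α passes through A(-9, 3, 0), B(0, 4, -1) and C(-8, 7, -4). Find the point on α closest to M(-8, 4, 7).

AB = (9, 1, -1), AC = (1, 4, -4); a normal to α is AB × AC = (0, 35, 35).
Using A: α has equation 35y + 35z = 105.
Foot = M − λn with λ = (n·M − d)/|n|² = (385 − 105)/2450 = 4/35.
Foot = (-8, 4, 7) − (4/35)·(0, 35, 35) = (-8, 0, 3).

(-8, 0, 3)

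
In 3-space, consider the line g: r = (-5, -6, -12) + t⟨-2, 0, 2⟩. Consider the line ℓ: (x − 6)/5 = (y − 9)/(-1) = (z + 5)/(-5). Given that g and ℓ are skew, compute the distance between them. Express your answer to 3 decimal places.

12.728

ℓ has direction (5, -1, -5) through (6, 9, -5).
Common perpendicular direction n = (-2, 0, 2) × (5, -1, -5) = (2, 0, 2).
With w = (6, 9, -5) − (-5, -6, -12) = (11, 15, 7), w · n = 36.
Distance = |w · n| / |n| = |36| / √8 ≈ 12.728.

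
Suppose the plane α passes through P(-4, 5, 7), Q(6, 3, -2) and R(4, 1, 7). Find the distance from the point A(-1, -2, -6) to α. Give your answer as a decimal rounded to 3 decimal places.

PQ = (10, -2, -9), PR = (8, -4, 0); a normal to α is PQ × PR = (-36, -72, -24).
Using P: α has equation -36x - 72y - 24z = -384.
n·A − d = (-36)·(-1) + (-72)·(-2) + (-24)·(-6) − (-384) = 708; |n| = √7056.
Distance = |708| / √7056 = 708/√7056 ≈ 8.429.

8.429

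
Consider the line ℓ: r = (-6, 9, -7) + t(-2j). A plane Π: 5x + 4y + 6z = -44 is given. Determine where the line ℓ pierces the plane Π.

Substitute r = (-6, 9, -7) + t(0, -2, 0) into the plane: -36 + (-8)t = -44, so t = 1.
Intersection: (-6, 9, -7) + 1·(0, -2, 0) = (-6, 7, -7).

(-6, 7, -7)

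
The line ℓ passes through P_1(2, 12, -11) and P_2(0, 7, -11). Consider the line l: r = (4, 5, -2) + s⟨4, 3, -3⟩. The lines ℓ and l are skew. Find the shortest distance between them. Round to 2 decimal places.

9.26

A direction vector for ℓ is P_2 − P_1 = (-2, -5, 0).
Common perpendicular direction n = (-2, -5, 0) × (4, 3, -3) = (15, -6, 14).
With w = (4, 5, -2) − (2, 12, -11) = (2, -7, 9), w · n = 198.
Distance = |w · n| / |n| = |198| / √457 ≈ 9.26.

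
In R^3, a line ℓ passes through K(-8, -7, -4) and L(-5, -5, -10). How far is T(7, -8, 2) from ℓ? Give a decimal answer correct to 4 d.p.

16.1555

A direction vector for ℓ is L − K = (3, 2, -6).
Taking (-8, -7, -4) on ℓ with direction v = (3, 2, -6): w = T − (-8, -7, -4) = (15, -1, 6), and w × v = (-6, 108, 33).
Distance = |w × v| / |v| = √12789 / √49 ≈ 16.1555.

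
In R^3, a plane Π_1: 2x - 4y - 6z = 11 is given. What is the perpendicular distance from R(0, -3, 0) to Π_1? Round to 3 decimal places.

n·R − d = (2)·(0) + (-4)·(-3) + (-6)·(0) − 11 = 1; |n| = √56.
Distance = |1| / √56 = 1/√56 ≈ 0.134.

0.134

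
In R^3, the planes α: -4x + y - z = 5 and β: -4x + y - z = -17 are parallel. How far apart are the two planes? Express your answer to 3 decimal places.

5.185

Same normal n = (-4, 1, -1) with |n| = √18; distance = |5 − (-17)| / |n| = 22/√18 ≈ 5.185.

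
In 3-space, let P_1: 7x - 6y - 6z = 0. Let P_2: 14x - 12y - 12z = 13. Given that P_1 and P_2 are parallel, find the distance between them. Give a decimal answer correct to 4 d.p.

Rescale P_2 by 1/2: 7x - 6y - 6z = 13/2. Then distance = |0 − (13/2)| / √121 ≈ 0.5909.

0.5909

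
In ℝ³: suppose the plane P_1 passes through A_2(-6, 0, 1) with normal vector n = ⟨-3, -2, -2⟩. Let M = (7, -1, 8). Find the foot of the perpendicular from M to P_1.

(-2, -7, 2)

P_1: n·r = n·A_2 gives -3x - 2y - 2z = 16.
Foot = M − λn with λ = (n·M − d)/|n|² = (-35 − 16)/17 = -3.
Foot = (7, -1, 8) − (-3)·(-3, -2, -2) = (-2, -7, 2).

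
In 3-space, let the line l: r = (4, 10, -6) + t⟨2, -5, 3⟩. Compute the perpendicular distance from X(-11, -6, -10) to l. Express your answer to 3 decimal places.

21.424

Taking (4, 10, -6) on l with direction v = (2, -5, 3): w = X − (4, 10, -6) = (-15, -16, -4), and w × v = (-68, 37, 107).
Distance = |w × v| / |v| = √17442 / √38 ≈ 21.424.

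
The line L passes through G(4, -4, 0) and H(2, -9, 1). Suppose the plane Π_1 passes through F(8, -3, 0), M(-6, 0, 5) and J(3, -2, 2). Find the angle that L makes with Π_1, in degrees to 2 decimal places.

61.74

A direction vector for L is H − G = (-2, -5, 1).
FM = (-14, 3, 5), FJ = (-5, 1, 2); a normal to Π_1 is FM × FJ = (1, 3, 1).
Using F: Π_1 has equation x + 3y + z = -1.
sin θ = |n·v| / (|n||v|) = |-16| / (√11 · √30) = 0.88077.
θ ≈ 61.74°.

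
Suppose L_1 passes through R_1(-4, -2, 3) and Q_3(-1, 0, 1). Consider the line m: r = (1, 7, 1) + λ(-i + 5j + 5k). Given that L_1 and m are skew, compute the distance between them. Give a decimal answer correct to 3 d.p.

A direction vector for L_1 is Q_3 − R_1 = (3, 2, -2).
Common perpendicular direction n = (3, 2, -2) × (-1, 5, 5) = (20, -13, 17).
With w = (1, 7, 1) − (-4, -2, 3) = (5, 9, -2), w · n = -51.
Distance = |w · n| / |n| = |-51| / √858 ≈ 1.741.

1.741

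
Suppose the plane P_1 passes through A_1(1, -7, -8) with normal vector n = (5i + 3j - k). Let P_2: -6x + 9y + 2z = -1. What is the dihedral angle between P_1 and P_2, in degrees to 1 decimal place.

85.6

P_1: n·r = n·A_1 gives 5x + 3y - z = -8.
cos θ = |n₁·n₂| / (|n₁||n₂|) = |-5| / (√35 · √121).
θ = arccos(0.07683) ≈ 85.6°.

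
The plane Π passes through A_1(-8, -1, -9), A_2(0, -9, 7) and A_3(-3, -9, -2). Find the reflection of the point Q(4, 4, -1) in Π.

(-14, -2, 5)

A_1A_2 = (8, -8, 16), A_1A_3 = (5, -8, 7); a normal to Π is A_1A_2 × A_1A_3 = (72, 24, -24).
Using A_1: Π has equation 72x + 24y - 24z = -384.
λ = (n·Q − d)/|n|² = (408 − (-384))/6336 = 1/8.
Reflection = Q − 2λn = (4, 4, -1) − (1/4)·(72, 24, -24) = (-14, -2, 5).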